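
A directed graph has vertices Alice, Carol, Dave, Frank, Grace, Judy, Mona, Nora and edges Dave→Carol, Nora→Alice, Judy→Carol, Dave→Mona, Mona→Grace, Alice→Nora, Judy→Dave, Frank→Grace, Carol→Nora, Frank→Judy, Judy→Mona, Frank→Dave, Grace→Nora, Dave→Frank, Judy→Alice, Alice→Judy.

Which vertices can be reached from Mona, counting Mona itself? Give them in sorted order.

Start at Mona.
Its neighbours: Grace.
Then their neighbours: Nora.
Then next layer: Alice.
Then next layer: Judy.
Then next layer: Carol, Dave.
Then next layer: Frank.
Every vertex is now reached.

Alice, Carol, Dave, Frank, Grace, Judy, Mona, Nora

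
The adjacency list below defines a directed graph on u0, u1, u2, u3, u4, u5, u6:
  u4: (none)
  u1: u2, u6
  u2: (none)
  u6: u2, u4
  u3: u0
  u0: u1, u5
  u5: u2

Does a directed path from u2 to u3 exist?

u2 has no outgoing edges, so nothing is reachable from it.

No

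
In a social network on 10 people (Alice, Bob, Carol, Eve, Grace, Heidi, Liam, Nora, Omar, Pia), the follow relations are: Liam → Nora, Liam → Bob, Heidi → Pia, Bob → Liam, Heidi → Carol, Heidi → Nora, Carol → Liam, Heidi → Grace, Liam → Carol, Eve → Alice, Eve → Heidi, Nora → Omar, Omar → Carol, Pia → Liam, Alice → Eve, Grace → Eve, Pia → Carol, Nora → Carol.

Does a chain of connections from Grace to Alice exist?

Yes

Explore from Grace.
Distance 1: reach Eve.
Distance 2: reach Alice, Heidi.
Found Alice.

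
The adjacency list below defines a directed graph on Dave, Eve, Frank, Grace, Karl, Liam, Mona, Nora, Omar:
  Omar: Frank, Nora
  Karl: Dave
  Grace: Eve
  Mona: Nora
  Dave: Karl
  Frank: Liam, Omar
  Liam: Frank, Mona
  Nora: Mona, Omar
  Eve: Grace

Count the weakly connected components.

From Dave: component {Dave, Karl}.
From Eve: component {Eve, Grace}.
From Frank: component {Frank, Liam, Mona, Nora, Omar}.
That's 3 components.

3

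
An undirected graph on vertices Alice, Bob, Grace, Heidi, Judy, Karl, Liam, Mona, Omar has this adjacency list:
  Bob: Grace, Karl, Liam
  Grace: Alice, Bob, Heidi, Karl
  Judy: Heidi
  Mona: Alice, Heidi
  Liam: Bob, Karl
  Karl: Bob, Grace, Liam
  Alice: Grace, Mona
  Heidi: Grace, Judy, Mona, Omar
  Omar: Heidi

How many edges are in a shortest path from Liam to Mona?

Distance 0: Liam.
Distance 1: Bob, Karl.
Distance 2: Grace.
Distance 3: Alice, Heidi.
Distance 4: Judy, Mona, Omar — contains Mona.

4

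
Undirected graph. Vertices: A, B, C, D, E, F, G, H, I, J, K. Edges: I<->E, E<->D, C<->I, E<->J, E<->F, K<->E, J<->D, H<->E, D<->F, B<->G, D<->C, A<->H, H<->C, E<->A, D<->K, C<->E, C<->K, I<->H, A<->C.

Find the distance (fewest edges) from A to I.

Distance 0: A.
Distance 1: C, E, H.
Distance 2: D, F, I, J, K — contains I.

2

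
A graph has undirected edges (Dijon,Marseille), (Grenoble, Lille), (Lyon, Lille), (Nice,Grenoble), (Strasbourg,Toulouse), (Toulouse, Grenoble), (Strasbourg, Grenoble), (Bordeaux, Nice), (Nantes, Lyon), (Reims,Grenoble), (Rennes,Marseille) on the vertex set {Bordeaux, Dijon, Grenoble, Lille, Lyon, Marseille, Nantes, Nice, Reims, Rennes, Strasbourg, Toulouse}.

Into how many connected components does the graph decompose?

2

From Bordeaux: component {Bordeaux, Grenoble, Lille, Lyon, Nantes, Nice, Reims, Strasbourg, Toulouse}.
From Dijon: component {Dijon, Marseille, Rennes}.
That's 2 components.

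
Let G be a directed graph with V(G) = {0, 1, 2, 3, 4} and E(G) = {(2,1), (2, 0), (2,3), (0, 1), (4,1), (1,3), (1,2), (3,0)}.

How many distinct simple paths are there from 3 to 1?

3→0→1

1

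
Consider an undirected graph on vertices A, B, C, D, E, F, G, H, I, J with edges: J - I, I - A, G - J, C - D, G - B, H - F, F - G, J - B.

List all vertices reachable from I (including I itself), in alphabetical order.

Start at I.
Its neighbours: A, J.
Then their neighbours: B, G.
Then next layer: F.
Then next layer: H.
Nothing further is reachable.

A, B, F, G, H, I, J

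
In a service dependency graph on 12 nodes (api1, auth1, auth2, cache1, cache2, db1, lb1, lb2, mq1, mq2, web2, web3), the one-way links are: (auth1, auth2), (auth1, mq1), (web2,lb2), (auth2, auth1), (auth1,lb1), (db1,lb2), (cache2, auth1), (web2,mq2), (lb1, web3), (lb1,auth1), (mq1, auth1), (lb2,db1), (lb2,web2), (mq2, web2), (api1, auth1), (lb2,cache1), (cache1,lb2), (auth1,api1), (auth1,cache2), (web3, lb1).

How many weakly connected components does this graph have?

From api1: component {api1, auth1, auth2, cache2, lb1, mq1, web3}.
From cache1: component {cache1, db1, lb2, mq2, web2}.
That's 2 components.

2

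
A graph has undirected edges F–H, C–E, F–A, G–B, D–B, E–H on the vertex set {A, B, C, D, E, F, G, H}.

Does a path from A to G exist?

No

Explore from A.
Distance 1: reach F.
Distance 2: reach H.
Distance 3: reach E.
Distance 4: reach C.
The search is exhausted without reaching G; it lies in a different component.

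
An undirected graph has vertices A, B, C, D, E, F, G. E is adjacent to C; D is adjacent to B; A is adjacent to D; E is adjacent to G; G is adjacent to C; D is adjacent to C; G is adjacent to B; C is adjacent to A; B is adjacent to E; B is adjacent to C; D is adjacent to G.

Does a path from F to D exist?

F has no edges, so nothing is reachable from it.

No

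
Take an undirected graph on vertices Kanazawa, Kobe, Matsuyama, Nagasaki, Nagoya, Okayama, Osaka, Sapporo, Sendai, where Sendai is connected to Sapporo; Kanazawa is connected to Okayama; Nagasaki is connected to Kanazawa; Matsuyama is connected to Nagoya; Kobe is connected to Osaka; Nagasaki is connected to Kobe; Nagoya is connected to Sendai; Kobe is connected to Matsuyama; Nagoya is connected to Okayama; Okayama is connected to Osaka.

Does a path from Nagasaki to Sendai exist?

Yes

Explore from Nagasaki.
Distance 1: reach Kanazawa, Kobe.
Distance 2: reach Matsuyama, Okayama, Osaka.
Distance 3: reach Nagoya.
Distance 4: reach Sendai.
Found Sendai.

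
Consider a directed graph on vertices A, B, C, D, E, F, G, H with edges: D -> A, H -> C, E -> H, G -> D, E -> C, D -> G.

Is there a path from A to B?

No

A has no outgoing edges, so nothing is reachable from it.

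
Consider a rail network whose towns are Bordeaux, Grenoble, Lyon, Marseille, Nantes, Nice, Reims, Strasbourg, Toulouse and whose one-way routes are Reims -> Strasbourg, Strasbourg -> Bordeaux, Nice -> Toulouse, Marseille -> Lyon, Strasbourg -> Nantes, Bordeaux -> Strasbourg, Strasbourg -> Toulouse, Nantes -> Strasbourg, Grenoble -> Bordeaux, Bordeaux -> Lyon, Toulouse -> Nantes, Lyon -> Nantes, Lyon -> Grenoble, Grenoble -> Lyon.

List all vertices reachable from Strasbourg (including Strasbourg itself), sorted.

Start at Strasbourg.
Its neighbours: Bordeaux, Nantes, Toulouse.
Then their neighbours: Lyon.
Then next layer: Grenoble.
Nothing further is reachable.

Bordeaux, Grenoble, Lyon, Nantes, Strasbourg, Toulouse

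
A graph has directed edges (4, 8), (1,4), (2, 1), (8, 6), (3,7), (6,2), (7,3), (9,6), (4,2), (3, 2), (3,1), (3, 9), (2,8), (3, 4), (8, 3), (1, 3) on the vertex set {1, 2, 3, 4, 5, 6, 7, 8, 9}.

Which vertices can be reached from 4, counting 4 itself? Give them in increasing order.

1, 2, 3, 4, 6, 7, 8, 9

Start at 4.
Its neighbours: 2, 8.
Then their neighbours: 1, 3, 6.
Then next layer: 7, 9.
Nothing further is reachable.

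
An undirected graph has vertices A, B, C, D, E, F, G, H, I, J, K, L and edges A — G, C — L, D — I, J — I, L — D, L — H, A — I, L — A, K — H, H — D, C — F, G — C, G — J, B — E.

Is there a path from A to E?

Explore from A.
Distance 1: reach G, I, L.
Distance 2: reach C, D, H, J.
Distance 3: reach F, K.
The search is exhausted without reaching E; it lies in a different component.

No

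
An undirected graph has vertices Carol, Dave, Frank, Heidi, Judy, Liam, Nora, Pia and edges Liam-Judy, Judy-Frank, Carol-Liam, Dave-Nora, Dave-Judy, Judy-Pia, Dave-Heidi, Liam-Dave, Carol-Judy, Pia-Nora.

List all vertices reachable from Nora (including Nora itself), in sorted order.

Carol, Dave, Frank, Heidi, Judy, Liam, Nora, Pia

Start at Nora.
Its neighbours: Dave, Pia.
Then their neighbours: Heidi, Judy, Liam.
Then next layer: Carol, Frank.
Every vertex is now reached.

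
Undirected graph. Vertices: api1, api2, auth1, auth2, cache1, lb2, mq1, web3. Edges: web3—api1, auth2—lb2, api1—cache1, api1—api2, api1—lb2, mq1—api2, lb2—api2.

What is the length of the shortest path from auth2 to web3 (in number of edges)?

3

Distance 0: auth2.
Distance 1: lb2.
Distance 2: api1, api2.
Distance 3: cache1, mq1, web3 — contains web3.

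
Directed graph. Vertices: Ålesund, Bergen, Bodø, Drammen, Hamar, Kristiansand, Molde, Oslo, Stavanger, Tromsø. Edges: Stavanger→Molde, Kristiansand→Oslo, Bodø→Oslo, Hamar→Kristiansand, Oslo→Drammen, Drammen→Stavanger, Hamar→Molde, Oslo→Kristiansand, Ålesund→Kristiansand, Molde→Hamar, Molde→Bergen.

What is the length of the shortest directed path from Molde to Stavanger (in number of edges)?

Distance 0: Molde.
Distance 1: Bergen, Hamar.
Distance 2: Kristiansand.
Distance 3: Oslo.
Distance 4: Drammen.
Distance 5: Stavanger — contains Stavanger.

5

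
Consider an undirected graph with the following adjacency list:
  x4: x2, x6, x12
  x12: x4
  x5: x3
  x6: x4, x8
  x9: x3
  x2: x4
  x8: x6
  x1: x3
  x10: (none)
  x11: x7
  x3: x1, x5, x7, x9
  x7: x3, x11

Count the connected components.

3

From x1: component {x1, x3, x5, x7, x9, x11}.
From x2: component {x2, x4, x6, x8, x12}.
From x10: component {x10}.
That's 3 components.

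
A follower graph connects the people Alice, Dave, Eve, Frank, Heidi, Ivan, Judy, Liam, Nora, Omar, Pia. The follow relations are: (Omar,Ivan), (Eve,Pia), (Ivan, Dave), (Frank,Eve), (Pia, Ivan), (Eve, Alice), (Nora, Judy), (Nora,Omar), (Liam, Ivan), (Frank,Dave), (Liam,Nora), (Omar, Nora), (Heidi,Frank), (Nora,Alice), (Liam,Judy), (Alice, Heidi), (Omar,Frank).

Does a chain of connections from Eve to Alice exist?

Yes

Explore from Eve.
Distance 1: reach Alice, Pia.
Found Alice.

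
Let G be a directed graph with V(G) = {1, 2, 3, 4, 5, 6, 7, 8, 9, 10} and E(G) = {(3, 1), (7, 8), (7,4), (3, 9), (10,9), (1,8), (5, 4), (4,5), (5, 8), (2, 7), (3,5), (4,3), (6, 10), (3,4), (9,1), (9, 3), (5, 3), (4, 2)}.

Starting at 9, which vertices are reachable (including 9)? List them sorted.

Start at 9.
Its neighbours: 1, 3.
Then their neighbours: 4, 5, 8.
Then next layer: 2.
Then next layer: 7.
Nothing further is reachable.

1, 2, 3, 4, 5, 7, 8, 9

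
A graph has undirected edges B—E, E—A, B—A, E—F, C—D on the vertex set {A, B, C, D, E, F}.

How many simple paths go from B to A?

B–A
B–E–A

2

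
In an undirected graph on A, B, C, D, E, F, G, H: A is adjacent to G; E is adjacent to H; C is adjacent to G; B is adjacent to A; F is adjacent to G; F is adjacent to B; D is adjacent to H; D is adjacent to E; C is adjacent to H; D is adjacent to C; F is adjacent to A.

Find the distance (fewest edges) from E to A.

Distance 0: E.
Distance 1: D, H.
Distance 2: C.
Distance 3: G.
Distance 4: A, F — contains A.

4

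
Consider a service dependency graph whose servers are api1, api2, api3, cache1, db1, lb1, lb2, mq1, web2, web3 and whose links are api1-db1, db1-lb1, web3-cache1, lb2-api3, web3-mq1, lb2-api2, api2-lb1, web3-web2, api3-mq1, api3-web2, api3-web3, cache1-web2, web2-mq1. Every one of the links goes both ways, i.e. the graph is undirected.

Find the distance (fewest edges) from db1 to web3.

5

Distance 0: db1.
Distance 1: api1, lb1.
Distance 2: api2.
Distance 3: lb2.
Distance 4: api3.
Distance 5: mq1, web2, web3 — contains web3.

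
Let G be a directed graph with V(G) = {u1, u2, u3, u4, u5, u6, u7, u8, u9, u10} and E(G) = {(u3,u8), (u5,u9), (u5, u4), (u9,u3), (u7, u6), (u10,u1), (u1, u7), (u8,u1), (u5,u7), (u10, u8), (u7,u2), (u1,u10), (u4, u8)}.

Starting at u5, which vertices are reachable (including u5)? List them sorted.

u1, u2, u3, u4, u5, u6, u7, u8, u9, u10

Start at u5.
Its neighbours: u4, u7, u9.
Then their neighbours: u2, u3, u6, u8.
Then next layer: u1.
Then next layer: u10.
Every vertex is now reached.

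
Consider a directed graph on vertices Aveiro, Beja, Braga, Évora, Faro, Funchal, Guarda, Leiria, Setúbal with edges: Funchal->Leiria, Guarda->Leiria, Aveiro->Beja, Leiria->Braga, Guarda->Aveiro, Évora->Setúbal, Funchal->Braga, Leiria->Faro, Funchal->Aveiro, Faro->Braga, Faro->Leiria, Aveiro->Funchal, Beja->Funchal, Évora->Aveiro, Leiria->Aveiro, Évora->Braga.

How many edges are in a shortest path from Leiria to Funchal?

2

Distance 0: Leiria.
Distance 1: Aveiro, Braga, Faro.
Distance 2: Beja, Funchal — contains Funchal.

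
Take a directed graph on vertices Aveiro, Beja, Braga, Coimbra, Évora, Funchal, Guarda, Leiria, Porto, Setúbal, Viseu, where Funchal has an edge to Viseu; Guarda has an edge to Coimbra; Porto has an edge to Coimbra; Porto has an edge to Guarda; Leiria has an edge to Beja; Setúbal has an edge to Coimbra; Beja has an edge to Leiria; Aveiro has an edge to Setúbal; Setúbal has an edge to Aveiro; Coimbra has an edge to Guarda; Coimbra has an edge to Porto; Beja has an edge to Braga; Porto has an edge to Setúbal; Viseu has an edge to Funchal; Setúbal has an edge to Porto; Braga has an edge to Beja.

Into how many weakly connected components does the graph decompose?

From Aveiro: component {Aveiro, Coimbra, Guarda, Porto, Setúbal}.
From Beja: component {Beja, Braga, Leiria}.
From Évora: component {Évora}.
From Funchal: component {Funchal, Viseu}.
That's 4 components.

4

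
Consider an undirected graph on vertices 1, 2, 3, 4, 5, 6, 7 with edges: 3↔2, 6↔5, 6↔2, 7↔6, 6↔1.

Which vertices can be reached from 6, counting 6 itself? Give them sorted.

Start at 6.
Its neighbours: 1, 2, 5, 7.
Then their neighbours: 3.
Nothing further is reachable.

1, 2, 3, 5, 6, 7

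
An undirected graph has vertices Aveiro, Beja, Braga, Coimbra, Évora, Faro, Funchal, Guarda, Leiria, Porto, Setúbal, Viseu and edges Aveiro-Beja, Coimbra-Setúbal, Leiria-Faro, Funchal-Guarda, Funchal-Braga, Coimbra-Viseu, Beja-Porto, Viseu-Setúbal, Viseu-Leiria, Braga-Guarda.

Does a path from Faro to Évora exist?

Explore from Faro.
Distance 1: reach Leiria.
Distance 2: reach Viseu.
Distance 3: reach Coimbra, Setúbal.
The search is exhausted without reaching Évora; it lies in a different component.

No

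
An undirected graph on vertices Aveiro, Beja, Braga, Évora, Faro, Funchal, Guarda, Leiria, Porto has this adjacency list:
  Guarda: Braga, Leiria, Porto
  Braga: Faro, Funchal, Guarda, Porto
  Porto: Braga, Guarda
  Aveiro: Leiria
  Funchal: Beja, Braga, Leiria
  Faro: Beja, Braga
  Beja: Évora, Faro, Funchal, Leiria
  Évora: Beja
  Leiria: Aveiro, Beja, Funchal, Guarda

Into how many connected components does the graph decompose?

From Aveiro: component {Aveiro, Beja, Braga, Évora, Faro, Funchal, Guarda, Leiria, Porto}.
That's 1 component.

1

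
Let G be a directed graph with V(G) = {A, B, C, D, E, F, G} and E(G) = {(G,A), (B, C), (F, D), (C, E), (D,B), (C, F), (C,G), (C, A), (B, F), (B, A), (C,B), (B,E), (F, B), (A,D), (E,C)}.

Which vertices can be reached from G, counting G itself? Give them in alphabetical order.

Start at G.
Its neighbours: A.
Then their neighbours: D.
Then next layer: B.
Then next layer: C, E, F.
Every vertex is now reached.

A, B, C, D, E, F, G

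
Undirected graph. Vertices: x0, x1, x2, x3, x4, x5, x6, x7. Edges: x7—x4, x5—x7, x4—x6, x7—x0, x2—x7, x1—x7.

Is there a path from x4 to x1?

Explore from x4.
Distance 1: reach x6, x7.
Distance 2: reach x0, x1, x2, x5.
Found x1.

Yes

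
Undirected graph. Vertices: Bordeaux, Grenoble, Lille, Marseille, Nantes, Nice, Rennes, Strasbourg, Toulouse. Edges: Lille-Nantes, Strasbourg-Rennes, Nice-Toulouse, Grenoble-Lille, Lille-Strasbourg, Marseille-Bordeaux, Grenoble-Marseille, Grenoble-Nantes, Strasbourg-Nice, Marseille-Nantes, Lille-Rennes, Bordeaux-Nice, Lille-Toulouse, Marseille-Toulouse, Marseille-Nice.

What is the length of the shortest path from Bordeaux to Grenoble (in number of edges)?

2

Distance 0: Bordeaux.
Distance 1: Marseille, Nice.
Distance 2: Grenoble, Nantes, Strasbourg, Toulouse — contains Grenoble.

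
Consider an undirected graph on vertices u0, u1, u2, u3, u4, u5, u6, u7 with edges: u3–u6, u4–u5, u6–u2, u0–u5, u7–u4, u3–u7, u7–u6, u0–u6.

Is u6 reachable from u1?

u1 has no edges, so nothing is reachable from it.

No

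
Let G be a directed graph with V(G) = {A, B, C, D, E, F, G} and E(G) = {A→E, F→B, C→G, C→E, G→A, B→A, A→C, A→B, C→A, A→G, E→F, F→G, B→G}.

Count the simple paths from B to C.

2

B→A→C
B→G→A→C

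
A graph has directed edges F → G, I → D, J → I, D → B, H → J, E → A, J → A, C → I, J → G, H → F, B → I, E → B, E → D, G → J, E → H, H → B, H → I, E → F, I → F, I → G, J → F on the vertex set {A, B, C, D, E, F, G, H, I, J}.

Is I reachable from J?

Explore from J.
Distance 1: reach A, F, G, I.
Found I.

Yes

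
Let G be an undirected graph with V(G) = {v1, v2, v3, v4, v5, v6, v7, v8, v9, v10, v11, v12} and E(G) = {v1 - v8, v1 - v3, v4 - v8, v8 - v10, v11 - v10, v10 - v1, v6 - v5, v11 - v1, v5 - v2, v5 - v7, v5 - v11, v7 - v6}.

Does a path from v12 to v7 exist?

v12 has no edges, so nothing is reachable from it.

No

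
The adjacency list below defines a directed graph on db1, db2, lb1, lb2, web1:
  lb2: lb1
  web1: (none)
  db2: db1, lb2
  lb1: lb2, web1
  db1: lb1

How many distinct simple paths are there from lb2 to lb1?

lb2→lb1

1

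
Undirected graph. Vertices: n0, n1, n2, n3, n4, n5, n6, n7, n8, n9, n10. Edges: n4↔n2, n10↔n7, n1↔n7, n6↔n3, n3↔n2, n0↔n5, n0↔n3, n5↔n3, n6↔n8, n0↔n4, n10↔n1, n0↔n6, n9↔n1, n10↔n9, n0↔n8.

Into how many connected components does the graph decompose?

2

From n0: component {n0, n2, n3, n4, n5, n6, n8}.
From n1: component {n1, n7, n9, n10}.
That's 2 components.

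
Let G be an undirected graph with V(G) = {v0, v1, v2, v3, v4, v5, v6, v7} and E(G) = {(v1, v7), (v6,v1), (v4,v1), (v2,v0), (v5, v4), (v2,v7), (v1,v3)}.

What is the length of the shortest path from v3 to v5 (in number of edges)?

Distance 0: v3.
Distance 1: v1.
Distance 2: v4, v6, v7.
Distance 3: v2, v5 — contains v5.

3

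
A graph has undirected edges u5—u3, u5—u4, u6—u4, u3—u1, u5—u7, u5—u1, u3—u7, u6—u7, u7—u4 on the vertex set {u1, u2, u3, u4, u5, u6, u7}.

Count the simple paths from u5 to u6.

8

u5–u1–u3–u7–u4–u6
u5–u1–u3–u7–u6
u5–u3–u7–u4–u6
u5–u3–u7–u6
u5–u4–u6
u5–u4–u7–u6
u5–u7–u4–u6
u5–u7–u6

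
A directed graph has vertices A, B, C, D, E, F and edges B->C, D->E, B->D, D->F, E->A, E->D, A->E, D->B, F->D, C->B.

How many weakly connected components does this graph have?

From A: component {A, B, C, D, E, F}.
That's 1 component.

1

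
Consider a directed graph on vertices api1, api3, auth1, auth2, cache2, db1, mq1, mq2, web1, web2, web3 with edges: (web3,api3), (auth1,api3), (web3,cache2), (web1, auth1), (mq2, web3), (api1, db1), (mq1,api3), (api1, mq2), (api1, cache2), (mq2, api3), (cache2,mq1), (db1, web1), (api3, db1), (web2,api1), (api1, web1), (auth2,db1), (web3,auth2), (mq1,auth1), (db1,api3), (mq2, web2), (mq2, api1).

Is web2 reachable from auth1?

Explore from auth1.
Distance 1: reach api3.
Distance 2: reach db1.
Distance 3: reach web1.
The search from auth1 is exhausted; no directed path reaches web2.

No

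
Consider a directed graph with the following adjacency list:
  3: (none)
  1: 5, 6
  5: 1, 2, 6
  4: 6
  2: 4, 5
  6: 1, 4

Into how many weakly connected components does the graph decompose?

2

From 1: component {1, 2, 4, 5, 6}.
From 3: component {3}.
That's 2 components.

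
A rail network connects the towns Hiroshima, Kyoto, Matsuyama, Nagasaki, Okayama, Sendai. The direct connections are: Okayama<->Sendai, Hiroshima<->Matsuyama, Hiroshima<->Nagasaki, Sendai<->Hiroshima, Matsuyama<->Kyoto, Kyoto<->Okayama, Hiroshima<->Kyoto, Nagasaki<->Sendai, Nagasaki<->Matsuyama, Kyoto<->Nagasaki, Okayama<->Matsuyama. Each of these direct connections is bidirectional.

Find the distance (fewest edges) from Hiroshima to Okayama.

Distance 0: Hiroshima.
Distance 1: Kyoto, Matsuyama, Nagasaki, Sendai.
Distance 2: Okayama — contains Okayama.

2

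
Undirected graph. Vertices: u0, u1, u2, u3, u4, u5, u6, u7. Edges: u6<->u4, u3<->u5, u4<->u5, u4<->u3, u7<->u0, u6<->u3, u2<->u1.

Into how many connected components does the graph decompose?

3

From u0: component {u0, u7}.
From u1: component {u1, u2}.
From u3: component {u3, u4, u5, u6}.
That's 3 components.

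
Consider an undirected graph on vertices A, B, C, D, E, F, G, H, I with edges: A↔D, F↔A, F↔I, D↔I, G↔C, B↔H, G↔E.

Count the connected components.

3

From A: component {A, D, F, I}.
From B: component {B, H}.
From C: component {C, E, G}.
That's 3 components.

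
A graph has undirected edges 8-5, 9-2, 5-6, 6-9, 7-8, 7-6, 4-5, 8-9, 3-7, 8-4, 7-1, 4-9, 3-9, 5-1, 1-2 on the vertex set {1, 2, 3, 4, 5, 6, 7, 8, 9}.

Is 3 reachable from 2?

Explore from 2.
Distance 1: reach 1, 9.
Distance 2: reach 3, 4, 5, 6, 7, 8.
Found 3.

Yes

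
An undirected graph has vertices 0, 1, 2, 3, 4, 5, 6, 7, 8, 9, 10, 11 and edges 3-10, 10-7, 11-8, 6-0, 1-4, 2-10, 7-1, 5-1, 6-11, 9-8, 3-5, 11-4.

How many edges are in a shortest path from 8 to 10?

Distance 0: 8.
Distance 1: 9, 11.
Distance 2: 4, 6.
Distance 3: 0, 1.
Distance 4: 5, 7.
Distance 5: 3, 10 — contains 10.

5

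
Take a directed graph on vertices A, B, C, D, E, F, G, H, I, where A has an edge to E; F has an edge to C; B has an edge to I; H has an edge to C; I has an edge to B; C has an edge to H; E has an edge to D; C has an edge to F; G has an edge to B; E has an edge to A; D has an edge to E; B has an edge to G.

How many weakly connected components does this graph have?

3

From A: component {A, D, E}.
From B: component {B, G, I}.
From C: component {C, F, H}.
That's 3 components.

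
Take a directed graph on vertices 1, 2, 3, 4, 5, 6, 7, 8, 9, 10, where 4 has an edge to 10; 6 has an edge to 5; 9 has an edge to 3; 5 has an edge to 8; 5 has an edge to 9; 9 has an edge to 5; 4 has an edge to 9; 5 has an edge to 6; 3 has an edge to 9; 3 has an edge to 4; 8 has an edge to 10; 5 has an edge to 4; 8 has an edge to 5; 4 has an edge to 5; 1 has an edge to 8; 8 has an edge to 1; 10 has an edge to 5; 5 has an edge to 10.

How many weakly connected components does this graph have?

3

From 1: component {1, 3, 4, 5, 6, 8, 9, 10}.
From 2: component {2}.
From 7: component {7}.
That's 3 components.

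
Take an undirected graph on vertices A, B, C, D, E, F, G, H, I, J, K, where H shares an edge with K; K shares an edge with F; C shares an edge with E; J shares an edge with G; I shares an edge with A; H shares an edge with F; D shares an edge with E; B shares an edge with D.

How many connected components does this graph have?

4

From A: component {A, I}.
From B: component {B, C, D, E}.
From F: component {F, H, K}.
From G: component {G, J}.
That's 4 components.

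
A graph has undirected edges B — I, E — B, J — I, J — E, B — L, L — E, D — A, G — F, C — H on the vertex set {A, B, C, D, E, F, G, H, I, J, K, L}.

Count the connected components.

5

From A: component {A, D}.
From B: component {B, E, I, J, L}.
From C: component {C, H}.
From F: component {F, G}.
From K: component {K}.
That's 5 components.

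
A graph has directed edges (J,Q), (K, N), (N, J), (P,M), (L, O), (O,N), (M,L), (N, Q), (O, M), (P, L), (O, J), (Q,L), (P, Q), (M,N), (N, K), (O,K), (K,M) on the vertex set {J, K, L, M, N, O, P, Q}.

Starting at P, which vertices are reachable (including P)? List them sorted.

J, K, L, M, N, O, P, Q

Start at P.
Its neighbours: L, M, Q.
Then their neighbours: N, O.
Then next layer: J, K.
Every vertex is now reached.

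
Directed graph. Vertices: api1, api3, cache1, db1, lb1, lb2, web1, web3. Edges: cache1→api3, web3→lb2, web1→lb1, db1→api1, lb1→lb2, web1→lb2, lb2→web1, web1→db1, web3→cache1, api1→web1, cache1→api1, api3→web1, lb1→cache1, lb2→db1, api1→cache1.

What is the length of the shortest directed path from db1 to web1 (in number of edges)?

2

Distance 0: db1.
Distance 1: api1.
Distance 2: cache1, web1 — contains web1.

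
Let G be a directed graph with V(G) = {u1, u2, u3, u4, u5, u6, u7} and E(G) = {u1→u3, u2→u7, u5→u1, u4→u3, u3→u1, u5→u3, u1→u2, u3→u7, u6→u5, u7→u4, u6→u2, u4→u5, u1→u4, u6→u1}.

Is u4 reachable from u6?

Yes

Explore from u6.
Distance 1: reach u1, u2, u5.
Distance 2: reach u3, u4, u7.
Found u4.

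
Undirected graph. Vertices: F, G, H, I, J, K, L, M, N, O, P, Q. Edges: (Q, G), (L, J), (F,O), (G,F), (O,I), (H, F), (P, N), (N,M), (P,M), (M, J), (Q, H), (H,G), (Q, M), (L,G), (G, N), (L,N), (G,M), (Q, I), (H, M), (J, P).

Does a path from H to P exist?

Explore from H.
Distance 1: reach F, G, M, Q.
Distance 2: reach I, J, L, N, O, P.
Found P.

Yes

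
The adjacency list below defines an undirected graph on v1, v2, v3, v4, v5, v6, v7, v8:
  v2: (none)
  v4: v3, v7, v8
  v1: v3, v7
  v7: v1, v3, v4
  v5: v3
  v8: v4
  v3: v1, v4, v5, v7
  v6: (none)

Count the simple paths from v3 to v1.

v3–v1
v3–v4–v7–v1
v3–v7–v1

3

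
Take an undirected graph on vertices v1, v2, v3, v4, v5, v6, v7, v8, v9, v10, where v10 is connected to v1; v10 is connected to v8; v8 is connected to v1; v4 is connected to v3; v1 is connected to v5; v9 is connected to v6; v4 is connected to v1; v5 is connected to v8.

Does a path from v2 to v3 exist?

v2 has no edges, so nothing is reachable from it.

No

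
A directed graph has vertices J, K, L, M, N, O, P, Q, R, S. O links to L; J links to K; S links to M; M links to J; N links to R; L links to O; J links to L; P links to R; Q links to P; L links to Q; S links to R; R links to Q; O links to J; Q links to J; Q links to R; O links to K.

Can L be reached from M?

Yes

Explore from M.
Distance 1: reach J.
Distance 2: reach K, L.
Found L.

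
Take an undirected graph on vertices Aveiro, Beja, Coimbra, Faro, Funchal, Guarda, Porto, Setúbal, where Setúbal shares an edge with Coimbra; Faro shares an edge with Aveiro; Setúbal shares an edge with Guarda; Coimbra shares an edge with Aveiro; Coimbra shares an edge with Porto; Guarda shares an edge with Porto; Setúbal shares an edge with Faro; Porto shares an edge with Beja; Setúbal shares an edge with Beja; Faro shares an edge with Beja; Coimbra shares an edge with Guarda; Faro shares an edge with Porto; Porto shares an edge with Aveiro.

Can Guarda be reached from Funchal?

No

Funchal has no edges, so nothing is reachable from it.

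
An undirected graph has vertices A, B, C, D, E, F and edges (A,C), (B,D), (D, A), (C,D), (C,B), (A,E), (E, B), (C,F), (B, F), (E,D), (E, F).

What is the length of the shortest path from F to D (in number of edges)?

2

Distance 0: F.
Distance 1: B, C, E.
Distance 2: A, D — contains D.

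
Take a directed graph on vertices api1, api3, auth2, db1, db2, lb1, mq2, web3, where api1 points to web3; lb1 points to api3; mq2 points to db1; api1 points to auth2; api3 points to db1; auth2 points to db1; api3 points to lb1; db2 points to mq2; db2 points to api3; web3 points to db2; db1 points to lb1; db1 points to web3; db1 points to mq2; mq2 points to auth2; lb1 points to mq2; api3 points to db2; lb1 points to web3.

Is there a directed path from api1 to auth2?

Yes

Explore from api1.
Distance 1: reach auth2, web3.
Found auth2.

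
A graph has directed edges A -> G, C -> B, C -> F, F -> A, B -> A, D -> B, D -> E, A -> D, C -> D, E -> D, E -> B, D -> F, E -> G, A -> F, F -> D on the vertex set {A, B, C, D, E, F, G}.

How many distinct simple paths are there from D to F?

D→B→A→F
D→E→B→A→F
D→F

3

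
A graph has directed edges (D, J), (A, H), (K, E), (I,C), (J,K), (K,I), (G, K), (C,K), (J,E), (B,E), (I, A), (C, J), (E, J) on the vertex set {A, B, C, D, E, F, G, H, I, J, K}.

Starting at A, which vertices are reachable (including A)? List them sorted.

A, H

Start at A.
Its neighbours: H.
Nothing further is reachable.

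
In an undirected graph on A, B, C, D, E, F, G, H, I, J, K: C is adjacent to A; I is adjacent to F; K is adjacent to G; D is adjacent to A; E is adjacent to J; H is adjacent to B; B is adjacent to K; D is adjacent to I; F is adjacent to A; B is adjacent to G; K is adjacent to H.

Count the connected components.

From A: component {A, C, D, F, I}.
From B: component {B, G, H, K}.
From E: component {E, J}.
That's 3 components.

3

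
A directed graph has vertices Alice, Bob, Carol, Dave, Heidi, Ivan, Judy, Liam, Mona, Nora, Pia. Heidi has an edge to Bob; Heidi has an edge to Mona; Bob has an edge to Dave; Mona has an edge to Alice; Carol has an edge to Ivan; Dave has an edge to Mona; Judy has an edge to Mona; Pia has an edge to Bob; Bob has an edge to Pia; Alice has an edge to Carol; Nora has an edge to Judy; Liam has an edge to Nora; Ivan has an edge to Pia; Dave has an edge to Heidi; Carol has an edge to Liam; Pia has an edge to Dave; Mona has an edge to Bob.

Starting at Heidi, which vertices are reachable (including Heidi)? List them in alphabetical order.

Start at Heidi.
Its neighbours: Bob, Mona.
Then their neighbours: Alice, Dave, Pia.
Then next layer: Carol.
Then next layer: Ivan, Liam.
Then next layer: Nora.
Then next layer: Judy.
Every vertex is now reached.

Alice, Bob, Carol, Dave, Heidi, Ivan, Judy, Liam, Mona, Nora, Pia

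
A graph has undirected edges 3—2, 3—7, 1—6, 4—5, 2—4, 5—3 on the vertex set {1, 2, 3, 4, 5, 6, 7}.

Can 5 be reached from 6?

Explore from 6.
Distance 1: reach 1.
The search is exhausted without reaching 5; it lies in a different component.

No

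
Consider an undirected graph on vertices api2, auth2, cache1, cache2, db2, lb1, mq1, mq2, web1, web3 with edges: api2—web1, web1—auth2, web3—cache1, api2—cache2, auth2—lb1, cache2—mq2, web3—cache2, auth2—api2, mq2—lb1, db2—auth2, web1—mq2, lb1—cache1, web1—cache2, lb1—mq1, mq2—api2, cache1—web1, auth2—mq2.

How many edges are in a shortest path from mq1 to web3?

3

Distance 0: mq1.
Distance 1: lb1.
Distance 2: auth2, cache1, mq2.
Distance 3: api2, cache2, db2, web1, web3 — contains web3.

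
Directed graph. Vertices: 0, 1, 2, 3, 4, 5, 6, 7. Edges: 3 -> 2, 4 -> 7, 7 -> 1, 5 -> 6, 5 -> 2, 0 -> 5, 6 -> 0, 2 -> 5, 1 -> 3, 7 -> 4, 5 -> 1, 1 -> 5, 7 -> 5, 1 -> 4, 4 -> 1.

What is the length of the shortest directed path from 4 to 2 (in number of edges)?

Distance 0: 4.
Distance 1: 1, 7.
Distance 2: 3, 5.
Distance 3: 2, 6 — contains 2.

3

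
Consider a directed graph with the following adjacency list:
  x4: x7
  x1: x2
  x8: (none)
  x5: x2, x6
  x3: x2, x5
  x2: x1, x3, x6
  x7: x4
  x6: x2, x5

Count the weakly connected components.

From x1: component {x1, x2, x3, x5, x6}.
From x4: component {x4, x7}.
From x8: component {x8}.
That's 3 components.

3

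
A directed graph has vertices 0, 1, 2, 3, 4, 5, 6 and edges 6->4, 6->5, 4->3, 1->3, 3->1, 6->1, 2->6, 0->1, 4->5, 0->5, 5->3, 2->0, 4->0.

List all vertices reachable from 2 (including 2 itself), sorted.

Start at 2.
Its neighbours: 0, 6.
Then their neighbours: 1, 4, 5.
Then next layer: 3.
Every vertex is now reached.

0, 1, 2, 3, 4, 5, 6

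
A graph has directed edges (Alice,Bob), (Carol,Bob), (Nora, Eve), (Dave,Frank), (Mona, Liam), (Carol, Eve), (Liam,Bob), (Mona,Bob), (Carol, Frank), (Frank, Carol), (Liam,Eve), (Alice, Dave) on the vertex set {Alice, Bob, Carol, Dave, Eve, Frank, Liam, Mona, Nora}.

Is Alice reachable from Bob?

Bob has no outgoing edges, so nothing is reachable from it.

No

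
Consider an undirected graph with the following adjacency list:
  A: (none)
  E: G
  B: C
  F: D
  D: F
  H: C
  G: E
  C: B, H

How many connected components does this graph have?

4

From A: component {A}.
From B: component {B, C, H}.
From D: component {D, F}.
From E: component {E, G}.
That's 4 components.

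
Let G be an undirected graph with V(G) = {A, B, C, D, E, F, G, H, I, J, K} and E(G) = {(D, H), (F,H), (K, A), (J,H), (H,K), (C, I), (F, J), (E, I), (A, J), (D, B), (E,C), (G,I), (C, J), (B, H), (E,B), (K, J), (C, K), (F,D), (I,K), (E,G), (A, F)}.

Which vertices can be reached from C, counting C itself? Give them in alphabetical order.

A, B, C, D, E, F, G, H, I, J, K

Start at C.
Its neighbours: E, I, J, K.
Then their neighbours: A, B, F, G, H.
Then next layer: D.
Every vertex is now reached.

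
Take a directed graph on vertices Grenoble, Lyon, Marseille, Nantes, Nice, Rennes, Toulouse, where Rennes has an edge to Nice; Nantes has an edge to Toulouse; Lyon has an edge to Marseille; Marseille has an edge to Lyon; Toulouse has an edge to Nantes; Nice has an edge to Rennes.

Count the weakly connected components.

From Grenoble: component {Grenoble}.
From Lyon: component {Lyon, Marseille}.
From Nantes: component {Nantes, Toulouse}.
From Nice: component {Nice, Rennes}.
That's 4 components.

4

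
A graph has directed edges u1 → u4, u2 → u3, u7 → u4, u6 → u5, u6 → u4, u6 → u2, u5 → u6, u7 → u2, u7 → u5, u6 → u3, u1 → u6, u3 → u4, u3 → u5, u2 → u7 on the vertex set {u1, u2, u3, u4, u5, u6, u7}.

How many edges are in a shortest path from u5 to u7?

3

Distance 0: u5.
Distance 1: u6.
Distance 2: u2, u3, u4.
Distance 3: u7 — contains u7.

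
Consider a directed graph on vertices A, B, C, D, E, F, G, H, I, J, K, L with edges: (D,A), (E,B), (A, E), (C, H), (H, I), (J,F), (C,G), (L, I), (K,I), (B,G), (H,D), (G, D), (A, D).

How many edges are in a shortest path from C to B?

5

Distance 0: C.
Distance 1: G, H.
Distance 2: D, I.
Distance 3: A.
Distance 4: E.
Distance 5: B — contains B.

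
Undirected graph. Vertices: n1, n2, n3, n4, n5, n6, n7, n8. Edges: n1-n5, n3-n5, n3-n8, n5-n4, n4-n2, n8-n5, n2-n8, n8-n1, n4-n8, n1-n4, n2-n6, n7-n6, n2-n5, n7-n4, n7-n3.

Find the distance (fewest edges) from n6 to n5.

2

Distance 0: n6.
Distance 1: n2, n7.
Distance 2: n3, n4, n5, n8 — contains n5.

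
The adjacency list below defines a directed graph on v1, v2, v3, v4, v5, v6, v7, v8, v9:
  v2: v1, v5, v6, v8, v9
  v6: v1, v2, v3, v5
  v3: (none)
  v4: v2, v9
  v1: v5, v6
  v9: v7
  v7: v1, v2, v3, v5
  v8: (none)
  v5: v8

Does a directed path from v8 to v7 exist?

No

v8 has no outgoing edges, so nothing is reachable from it.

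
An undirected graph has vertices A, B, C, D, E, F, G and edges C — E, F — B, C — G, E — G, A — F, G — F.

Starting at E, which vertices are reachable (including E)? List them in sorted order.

Start at E.
Its neighbours: C, G.
Then their neighbours: F.
Then next layer: A, B.
Nothing further is reachable.

A, B, C, E, F, G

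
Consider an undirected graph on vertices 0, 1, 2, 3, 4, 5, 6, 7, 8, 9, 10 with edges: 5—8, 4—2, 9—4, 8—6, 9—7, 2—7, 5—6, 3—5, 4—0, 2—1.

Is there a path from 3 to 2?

Explore from 3.
Distance 1: reach 5.
Distance 2: reach 6, 8.
The search is exhausted without reaching 2; it lies in a different component.

No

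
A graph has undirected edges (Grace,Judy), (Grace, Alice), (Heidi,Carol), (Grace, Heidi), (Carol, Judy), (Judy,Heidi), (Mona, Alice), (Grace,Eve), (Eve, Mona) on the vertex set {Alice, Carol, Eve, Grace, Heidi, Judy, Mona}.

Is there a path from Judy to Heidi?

Explore from Judy.
Distance 1: reach Carol, Grace, Heidi.
Found Heidi.

Yes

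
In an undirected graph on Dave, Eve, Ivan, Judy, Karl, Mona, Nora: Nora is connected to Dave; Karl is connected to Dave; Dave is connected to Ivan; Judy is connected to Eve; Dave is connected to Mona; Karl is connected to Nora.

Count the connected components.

2

From Dave: component {Dave, Ivan, Karl, Mona, Nora}.
From Eve: component {Eve, Judy}.
That's 2 components.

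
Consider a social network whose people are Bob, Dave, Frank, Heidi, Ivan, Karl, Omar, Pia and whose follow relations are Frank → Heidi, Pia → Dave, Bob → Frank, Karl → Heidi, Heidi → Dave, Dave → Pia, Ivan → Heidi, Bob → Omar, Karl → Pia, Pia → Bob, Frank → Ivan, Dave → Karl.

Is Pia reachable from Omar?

No

Omar has no outgoing edges, so nothing is reachable from it.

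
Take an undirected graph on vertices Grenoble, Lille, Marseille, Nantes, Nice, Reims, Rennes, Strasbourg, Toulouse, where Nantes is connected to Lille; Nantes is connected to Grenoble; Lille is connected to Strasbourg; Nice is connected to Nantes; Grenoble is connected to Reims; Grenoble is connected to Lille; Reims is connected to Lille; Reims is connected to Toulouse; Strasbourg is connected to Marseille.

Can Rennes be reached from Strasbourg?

No

Explore from Strasbourg.
Distance 1: reach Lille, Marseille.
Distance 2: reach Grenoble, Nantes, Reims.
Distance 3: reach Nice, Toulouse.
The search is exhausted without reaching Rennes; it lies in a different component.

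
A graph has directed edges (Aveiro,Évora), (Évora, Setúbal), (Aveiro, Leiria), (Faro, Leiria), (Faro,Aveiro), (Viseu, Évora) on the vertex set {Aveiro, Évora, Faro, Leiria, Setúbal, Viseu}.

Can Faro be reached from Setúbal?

Setúbal has no outgoing edges, so nothing is reachable from it.

No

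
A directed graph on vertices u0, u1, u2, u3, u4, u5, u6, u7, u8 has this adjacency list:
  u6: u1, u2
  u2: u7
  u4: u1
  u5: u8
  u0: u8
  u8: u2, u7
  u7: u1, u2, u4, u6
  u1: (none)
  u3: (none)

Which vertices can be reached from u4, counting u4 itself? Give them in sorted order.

Start at u4.
Its neighbours: u1.
Nothing further is reachable.

u1, u4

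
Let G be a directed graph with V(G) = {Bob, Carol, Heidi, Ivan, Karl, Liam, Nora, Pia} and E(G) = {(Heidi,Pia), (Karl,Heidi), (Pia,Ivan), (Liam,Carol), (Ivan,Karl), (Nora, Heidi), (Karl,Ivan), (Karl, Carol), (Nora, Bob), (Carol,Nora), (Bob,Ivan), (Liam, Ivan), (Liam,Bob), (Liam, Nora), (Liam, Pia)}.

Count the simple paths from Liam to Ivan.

7

Liam→Bob→Ivan
Liam→Carol→Nora→Bob→Ivan
Liam→Carol→Nora→Heidi→Pia→Ivan
Liam→Ivan
Liam→Nora→Bob→Ivan
Liam→Nora→Heidi→Pia→Ivan
Liam→Pia→Ivan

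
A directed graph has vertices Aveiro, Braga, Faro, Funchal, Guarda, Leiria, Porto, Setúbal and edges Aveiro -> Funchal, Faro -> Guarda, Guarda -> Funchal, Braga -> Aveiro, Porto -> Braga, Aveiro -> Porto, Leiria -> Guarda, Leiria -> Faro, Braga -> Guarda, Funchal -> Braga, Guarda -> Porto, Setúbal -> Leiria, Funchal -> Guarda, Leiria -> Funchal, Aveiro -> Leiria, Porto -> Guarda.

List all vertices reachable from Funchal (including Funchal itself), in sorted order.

Start at Funchal.
Its neighbours: Braga, Guarda.
Then their neighbours: Aveiro, Porto.
Then next layer: Leiria.
Then next layer: Faro.
Nothing further is reachable.

Aveiro, Braga, Faro, Funchal, Guarda, Leiria, Porto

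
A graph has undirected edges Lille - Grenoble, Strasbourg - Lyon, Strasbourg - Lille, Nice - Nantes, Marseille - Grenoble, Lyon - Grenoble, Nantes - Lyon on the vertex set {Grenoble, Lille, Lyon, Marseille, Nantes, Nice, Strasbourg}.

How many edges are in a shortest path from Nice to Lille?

4

Distance 0: Nice.
Distance 1: Nantes.
Distance 2: Lyon.
Distance 3: Grenoble, Strasbourg.
Distance 4: Lille, Marseille — contains Lille.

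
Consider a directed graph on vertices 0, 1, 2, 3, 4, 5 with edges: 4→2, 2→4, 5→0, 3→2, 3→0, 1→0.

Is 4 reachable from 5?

Explore from 5.
Distance 1: reach 0.
The search from 5 is exhausted; no directed path reaches 4.

No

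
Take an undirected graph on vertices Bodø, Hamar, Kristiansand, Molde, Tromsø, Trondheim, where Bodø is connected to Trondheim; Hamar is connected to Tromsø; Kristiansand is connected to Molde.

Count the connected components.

3

From Bodø: component {Bodø, Trondheim}.
From Hamar: component {Hamar, Tromsø}.
From Kristiansand: component {Kristiansand, Molde}.
That's 3 components.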